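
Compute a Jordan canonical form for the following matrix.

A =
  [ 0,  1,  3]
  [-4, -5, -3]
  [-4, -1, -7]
J_2(-4) ⊕ J_1(-4)

The characteristic polynomial is
  det(x·I − A) = x^3 + 12*x^2 + 48*x + 64 = (x + 4)^3

Eigenvalues and multiplicities (the geometric multiplicity of λ is n − rank(A − λI), which equals the number of Jordan blocks for λ):
  λ = -4: algebraic multiplicity = 3, geometric multiplicity = 2

Determining the block sizes for each eigenvalue:
  λ = -4: 2 blocks summing to 3 forces exactly one block of size 2 and the rest size 1 → block sizes [2, 1]

Assembling the blocks gives a Jordan form
J =
  [-4,  1,  0]
  [ 0, -4,  0]
  [ 0,  0, -4]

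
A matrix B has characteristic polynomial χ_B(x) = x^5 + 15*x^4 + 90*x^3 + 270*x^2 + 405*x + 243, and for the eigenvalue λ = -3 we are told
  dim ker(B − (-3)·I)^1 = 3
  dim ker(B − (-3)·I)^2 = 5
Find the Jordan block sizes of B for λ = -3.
Block sizes for λ = -3: [2, 2, 1]

From the dimensions of kernels of powers, the number of Jordan blocks of size at least j is d_j − d_{j−1} where d_j = dim ker(N^j) (with d_0 = 0). Computing the differences gives [3, 2].
The number of blocks of size exactly k is (#blocks of size ≥ k) − (#blocks of size ≥ k + 1), so the partition is: 1 block(s) of size 1, 2 block(s) of size 2.
In nonincreasing order the block sizes are [2, 2, 1].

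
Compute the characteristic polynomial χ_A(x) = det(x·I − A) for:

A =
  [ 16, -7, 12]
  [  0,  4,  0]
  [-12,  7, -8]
x^3 - 12*x^2 + 48*x - 64

Expanding det(x·I − A) (e.g. by cofactor expansion or by noting that A is similar to its Jordan form J, which has the same characteristic polynomial as A) gives
  χ_A(x) = x^3 - 12*x^2 + 48*x - 64
which factors as (x - 4)^3. The eigenvalues (with algebraic multiplicities) are λ = 4 with multiplicity 3.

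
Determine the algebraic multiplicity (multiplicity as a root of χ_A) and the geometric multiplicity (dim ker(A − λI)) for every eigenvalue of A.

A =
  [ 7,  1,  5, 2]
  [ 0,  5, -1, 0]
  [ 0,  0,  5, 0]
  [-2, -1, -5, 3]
λ = 5: alg = 4, geom = 2

Step 1 — factor the characteristic polynomial to read off the algebraic multiplicities:
  χ_A(x) = (x - 5)^4

Step 2 — compute geometric multiplicities via the rank-nullity identity g(λ) = n − rank(A − λI):
  rank(A − (5)·I) = 2, so dim ker(A − (5)·I) = n − 2 = 2

Summary:
  λ = 5: algebraic multiplicity = 4, geometric multiplicity = 2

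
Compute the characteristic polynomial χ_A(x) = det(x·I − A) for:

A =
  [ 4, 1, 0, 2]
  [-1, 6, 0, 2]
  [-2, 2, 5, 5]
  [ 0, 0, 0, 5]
x^4 - 20*x^3 + 150*x^2 - 500*x + 625

Expanding det(x·I − A) (e.g. by cofactor expansion or by noting that A is similar to its Jordan form J, which has the same characteristic polynomial as A) gives
  χ_A(x) = x^4 - 20*x^3 + 150*x^2 - 500*x + 625
which factors as (x - 5)^4. The eigenvalues (with algebraic multiplicities) are λ = 5 with multiplicity 4.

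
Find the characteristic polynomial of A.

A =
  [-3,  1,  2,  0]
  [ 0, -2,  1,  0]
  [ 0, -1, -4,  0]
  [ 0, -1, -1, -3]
x^4 + 12*x^3 + 54*x^2 + 108*x + 81

Expanding det(x·I − A) (e.g. by cofactor expansion or by noting that A is similar to its Jordan form J, which has the same characteristic polynomial as A) gives
  χ_A(x) = x^4 + 12*x^3 + 54*x^2 + 108*x + 81
which factors as (x + 3)^4. The eigenvalues (with algebraic multiplicities) are λ = -3 with multiplicity 4.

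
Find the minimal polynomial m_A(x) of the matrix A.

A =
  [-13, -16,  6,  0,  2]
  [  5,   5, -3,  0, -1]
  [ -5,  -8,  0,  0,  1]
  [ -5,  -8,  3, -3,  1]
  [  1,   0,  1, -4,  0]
x^3 + 5*x^2 + 7*x + 3

The characteristic polynomial is χ_A(x) = (x + 1)^2*(x + 3)^3, so the eigenvalues are known. The minimal polynomial is
  m_A(x) = Π_λ (x − λ)^{k_λ}
where k_λ is the size of the *largest* Jordan block for λ (equivalently, the smallest k with (A − λI)^k v = 0 for every generalised eigenvector v of λ).

  λ = -3: largest Jordan block has size 1, contributing (x + 3)
  λ = -1: largest Jordan block has size 2, contributing (x + 1)^2

So m_A(x) = (x + 1)^2*(x + 3) = x^3 + 5*x^2 + 7*x + 3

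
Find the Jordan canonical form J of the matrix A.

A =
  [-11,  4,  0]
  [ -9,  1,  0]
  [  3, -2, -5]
J_2(-5) ⊕ J_1(-5)

The characteristic polynomial is
  det(x·I − A) = x^3 + 15*x^2 + 75*x + 125 = (x + 5)^3

Eigenvalues and multiplicities (the geometric multiplicity of λ is n − rank(A − λI), which equals the number of Jordan blocks for λ):
  λ = -5: algebraic multiplicity = 3, geometric multiplicity = 2

Determining the block sizes for each eigenvalue:
  λ = -5: 2 blocks summing to 3 forces exactly one block of size 2 and the rest size 1 → block sizes [2, 1]

Assembling the blocks gives a Jordan form
J =
  [-5,  1,  0]
  [ 0, -5,  0]
  [ 0,  0, -5]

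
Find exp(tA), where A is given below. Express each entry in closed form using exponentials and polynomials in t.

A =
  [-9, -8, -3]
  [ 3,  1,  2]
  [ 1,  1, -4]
e^{tA} =
  [-t^2*exp(-4*t) - 5*t*exp(-4*t) + exp(-4*t), -3*t^2*exp(-4*t)/2 - 8*t*exp(-4*t), -t^2*exp(-4*t)/2 - 3*t*exp(-4*t)]
  [t^2*exp(-4*t) + 3*t*exp(-4*t), 3*t^2*exp(-4*t)/2 + 5*t*exp(-4*t) + exp(-4*t), t^2*exp(-4*t)/2 + 2*t*exp(-4*t)]
  [-t^2*exp(-4*t) + t*exp(-4*t), -3*t^2*exp(-4*t)/2 + t*exp(-4*t), -t^2*exp(-4*t)/2 + exp(-4*t)]

Strategy: write A = P · J · P⁻¹ where J is a Jordan canonical form, so e^{tA} = P · e^{tJ} · P⁻¹, and e^{tJ} can be computed block-by-block.

A has Jordan form
J =
  [-4,  1,  0]
  [ 0, -4,  1]
  [ 0,  0, -4]
(up to reordering of blocks).

Per-block formulas:
  For a 3×3 Jordan block J_3(-4): exp(t · J_3(-4)) = e^(-4t)·(I + t·N + (t^2/2)·N^2), where N is the 3×3 nilpotent shift.

After assembling e^{tJ} and conjugating by P, we get:

e^{tA} =
  [-t^2*exp(-4*t) - 5*t*exp(-4*t) + exp(-4*t), -3*t^2*exp(-4*t)/2 - 8*t*exp(-4*t), -t^2*exp(-4*t)/2 - 3*t*exp(-4*t)]
  [t^2*exp(-4*t) + 3*t*exp(-4*t), 3*t^2*exp(-4*t)/2 + 5*t*exp(-4*t) + exp(-4*t), t^2*exp(-4*t)/2 + 2*t*exp(-4*t)]
  [-t^2*exp(-4*t) + t*exp(-4*t), -3*t^2*exp(-4*t)/2 + t*exp(-4*t), -t^2*exp(-4*t)/2 + exp(-4*t)]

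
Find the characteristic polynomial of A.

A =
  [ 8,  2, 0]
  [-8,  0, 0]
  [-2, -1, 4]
x^3 - 12*x^2 + 48*x - 64

Expanding det(x·I − A) (e.g. by cofactor expansion or by noting that A is similar to its Jordan form J, which has the same characteristic polynomial as A) gives
  χ_A(x) = x^3 - 12*x^2 + 48*x - 64
which factors as (x - 4)^3. The eigenvalues (with algebraic multiplicities) are λ = 4 with multiplicity 3.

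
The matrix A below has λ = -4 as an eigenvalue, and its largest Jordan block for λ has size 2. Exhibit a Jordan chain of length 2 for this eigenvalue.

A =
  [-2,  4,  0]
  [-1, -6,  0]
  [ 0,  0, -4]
A Jordan chain for λ = -4 of length 2:
v_1 = (2, -1, 0)ᵀ
v_2 = (1, 0, 0)ᵀ

Let N = A − (-4)·I. We want v_2 with N^2 v_2 = 0 but N^1 v_2 ≠ 0; then v_{j-1} := N · v_j for j = 2, …, 2.

Pick v_2 = (1, 0, 0)ᵀ.
Then v_1 = N · v_2 = (2, -1, 0)ᵀ.

Sanity check: (A − (-4)·I) v_1 = (0, 0, 0)ᵀ = 0. ✓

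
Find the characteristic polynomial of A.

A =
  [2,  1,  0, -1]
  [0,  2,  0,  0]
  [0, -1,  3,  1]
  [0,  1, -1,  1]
x^4 - 8*x^3 + 24*x^2 - 32*x + 16

Expanding det(x·I − A) (e.g. by cofactor expansion or by noting that A is similar to its Jordan form J, which has the same characteristic polynomial as A) gives
  χ_A(x) = x^4 - 8*x^3 + 24*x^2 - 32*x + 16
which factors as (x - 2)^4. The eigenvalues (with algebraic multiplicities) are λ = 2 with multiplicity 4.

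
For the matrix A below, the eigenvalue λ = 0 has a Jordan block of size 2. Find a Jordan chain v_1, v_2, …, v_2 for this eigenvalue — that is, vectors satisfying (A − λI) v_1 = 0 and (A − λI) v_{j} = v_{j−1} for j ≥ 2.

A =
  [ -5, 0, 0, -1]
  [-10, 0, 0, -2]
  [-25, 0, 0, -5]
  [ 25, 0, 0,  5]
A Jordan chain for λ = 0 of length 2:
v_1 = (-5, -10, -25, 25)ᵀ
v_2 = (1, 0, 0, 0)ᵀ

Let N = A − (0)·I. We want v_2 with N^2 v_2 = 0 but N^1 v_2 ≠ 0; then v_{j-1} := N · v_j for j = 2, …, 2.

Pick v_2 = (1, 0, 0, 0)ᵀ.
Then v_1 = N · v_2 = (-5, -10, -25, 25)ᵀ.

Sanity check: (A − (0)·I) v_1 = (0, 0, 0, 0)ᵀ = 0. ✓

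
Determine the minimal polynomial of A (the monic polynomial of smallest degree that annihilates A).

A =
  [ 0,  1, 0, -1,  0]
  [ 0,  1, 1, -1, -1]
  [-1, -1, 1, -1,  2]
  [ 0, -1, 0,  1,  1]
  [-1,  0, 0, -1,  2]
x^3 - 3*x^2 + 3*x - 1

The characteristic polynomial is χ_A(x) = (x - 1)^5, so the eigenvalues are known. The minimal polynomial is
  m_A(x) = Π_λ (x − λ)^{k_λ}
where k_λ is the size of the *largest* Jordan block for λ (equivalently, the smallest k with (A − λI)^k v = 0 for every generalised eigenvector v of λ).

  λ = 1: largest Jordan block has size 3, contributing (x − 1)^3

So m_A(x) = (x - 1)^3 = x^3 - 3*x^2 + 3*x - 1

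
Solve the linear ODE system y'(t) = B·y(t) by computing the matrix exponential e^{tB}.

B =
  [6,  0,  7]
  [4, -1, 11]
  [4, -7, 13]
e^{tB} =
  [14*t^2*exp(6*t) + exp(6*t), -49*t^2*exp(6*t)/2, 49*t^2*exp(6*t)/2 + 7*t*exp(6*t)]
  [8*t^2*exp(6*t) + 4*t*exp(6*t), -14*t^2*exp(6*t) - 7*t*exp(6*t) + exp(6*t), 14*t^2*exp(6*t) + 11*t*exp(6*t)]
  [4*t*exp(6*t), -7*t*exp(6*t), 7*t*exp(6*t) + exp(6*t)]

Strategy: write B = P · J · P⁻¹ where J is a Jordan canonical form, so e^{tB} = P · e^{tJ} · P⁻¹, and e^{tJ} can be computed block-by-block.

B has Jordan form
J =
  [6, 1, 0]
  [0, 6, 1]
  [0, 0, 6]
(up to reordering of blocks).

Per-block formulas:
  For a 3×3 Jordan block J_3(6): exp(t · J_3(6)) = e^(6t)·(I + t·N + (t^2/2)·N^2), where N is the 3×3 nilpotent shift.

After assembling e^{tJ} and conjugating by P, we get:

e^{tB} =
  [14*t^2*exp(6*t) + exp(6*t), -49*t^2*exp(6*t)/2, 49*t^2*exp(6*t)/2 + 7*t*exp(6*t)]
  [8*t^2*exp(6*t) + 4*t*exp(6*t), -14*t^2*exp(6*t) - 7*t*exp(6*t) + exp(6*t), 14*t^2*exp(6*t) + 11*t*exp(6*t)]
  [4*t*exp(6*t), -7*t*exp(6*t), 7*t*exp(6*t) + exp(6*t)]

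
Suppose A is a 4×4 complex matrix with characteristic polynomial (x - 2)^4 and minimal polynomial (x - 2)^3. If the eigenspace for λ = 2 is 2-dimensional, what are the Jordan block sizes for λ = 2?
Block sizes for λ = 2: [3, 1]

Step 1 — from the characteristic polynomial, algebraic multiplicity of λ = 2 is 4. From dim ker(A − (2)·I) = 2, there are exactly 2 Jordan blocks for λ = 2.
Step 2 — from the minimal polynomial, the factor (x − 2)^3 tells us the largest block for λ = 2 has size 3.
Step 3 — with total size 4, 2 blocks, and largest block 3, the block sizes (in nonincreasing order) are [3, 1].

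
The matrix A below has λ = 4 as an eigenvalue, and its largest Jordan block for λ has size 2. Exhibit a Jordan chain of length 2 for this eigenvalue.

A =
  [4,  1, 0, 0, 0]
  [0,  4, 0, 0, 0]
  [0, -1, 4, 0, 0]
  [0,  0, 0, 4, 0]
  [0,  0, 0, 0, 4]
A Jordan chain for λ = 4 of length 2:
v_1 = (1, 0, -1, 0, 0)ᵀ
v_2 = (0, 1, 0, 0, 0)ᵀ

Let N = A − (4)·I. We want v_2 with N^2 v_2 = 0 but N^1 v_2 ≠ 0; then v_{j-1} := N · v_j for j = 2, …, 2.

Pick v_2 = (0, 1, 0, 0, 0)ᵀ.
Then v_1 = N · v_2 = (1, 0, -1, 0, 0)ᵀ.

Sanity check: (A − (4)·I) v_1 = (0, 0, 0, 0, 0)ᵀ = 0. ✓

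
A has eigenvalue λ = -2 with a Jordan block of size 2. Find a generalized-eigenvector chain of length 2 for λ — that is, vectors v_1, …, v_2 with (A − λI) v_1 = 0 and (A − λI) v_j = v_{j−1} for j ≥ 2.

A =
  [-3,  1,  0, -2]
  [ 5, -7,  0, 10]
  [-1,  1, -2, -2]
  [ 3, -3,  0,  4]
A Jordan chain for λ = -2 of length 2:
v_1 = (-1, 5, -1, 3)ᵀ
v_2 = (1, 0, 0, 0)ᵀ

Let N = A − (-2)·I. We want v_2 with N^2 v_2 = 0 but N^1 v_2 ≠ 0; then v_{j-1} := N · v_j for j = 2, …, 2.

Pick v_2 = (1, 0, 0, 0)ᵀ.
Then v_1 = N · v_2 = (-1, 5, -1, 3)ᵀ.

Sanity check: (A − (-2)·I) v_1 = (0, 0, 0, 0)ᵀ = 0. ✓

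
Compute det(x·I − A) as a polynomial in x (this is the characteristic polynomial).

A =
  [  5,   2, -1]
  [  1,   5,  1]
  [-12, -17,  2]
x^3 - 12*x^2 + 48*x - 64

Expanding det(x·I − A) (e.g. by cofactor expansion or by noting that A is similar to its Jordan form J, which has the same characteristic polynomial as A) gives
  χ_A(x) = x^3 - 12*x^2 + 48*x - 64
which factors as (x - 4)^3. The eigenvalues (with algebraic multiplicities) are λ = 4 with multiplicity 3.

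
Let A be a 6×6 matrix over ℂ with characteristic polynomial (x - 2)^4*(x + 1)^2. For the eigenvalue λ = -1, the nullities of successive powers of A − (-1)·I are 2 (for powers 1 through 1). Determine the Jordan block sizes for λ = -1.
Block sizes for λ = -1: [1, 1]

From the dimensions of kernels of powers, the number of Jordan blocks of size at least j is d_j − d_{j−1} where d_j = dim ker(N^j) (with d_0 = 0). Computing the differences gives [2].
The number of blocks of size exactly k is (#blocks of size ≥ k) − (#blocks of size ≥ k + 1), so the partition is: 2 block(s) of size 1.
In nonincreasing order the block sizes are [1, 1].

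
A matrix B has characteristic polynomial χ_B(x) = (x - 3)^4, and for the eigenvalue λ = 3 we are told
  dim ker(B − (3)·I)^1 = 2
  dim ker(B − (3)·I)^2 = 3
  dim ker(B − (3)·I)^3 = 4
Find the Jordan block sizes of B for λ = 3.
Block sizes for λ = 3: [3, 1]

From the dimensions of kernels of powers, the number of Jordan blocks of size at least j is d_j − d_{j−1} where d_j = dim ker(N^j) (with d_0 = 0). Computing the differences gives [2, 1, 1].
The number of blocks of size exactly k is (#blocks of size ≥ k) − (#blocks of size ≥ k + 1), so the partition is: 1 block(s) of size 1, 1 block(s) of size 3.
In nonincreasing order the block sizes are [3, 1].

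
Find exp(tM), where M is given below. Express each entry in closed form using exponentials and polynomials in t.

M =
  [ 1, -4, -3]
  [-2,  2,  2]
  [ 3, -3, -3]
e^{tM} =
  [t + 1, -3*t^2/2 - 4*t, -t^2 - 3*t]
  [-2*t, 3*t^2 + 2*t + 1, 2*t^2 + 2*t]
  [3*t, -9*t^2/2 - 3*t, -3*t^2 - 3*t + 1]

Strategy: write M = P · J · P⁻¹ where J is a Jordan canonical form, so e^{tM} = P · e^{tJ} · P⁻¹, and e^{tJ} can be computed block-by-block.

M has Jordan form
J =
  [0, 1, 0]
  [0, 0, 1]
  [0, 0, 0]
(up to reordering of blocks).

Per-block formulas:
  For a 3×3 Jordan block J_3(0): exp(t · J_3(0)) = e^(0t)·(I + t·N + (t^2/2)·N^2), where N is the 3×3 nilpotent shift.

After assembling e^{tJ} and conjugating by P, we get:

e^{tM} =
  [t + 1, -3*t^2/2 - 4*t, -t^2 - 3*t]
  [-2*t, 3*t^2 + 2*t + 1, 2*t^2 + 2*t]
  [3*t, -9*t^2/2 - 3*t, -3*t^2 - 3*t + 1]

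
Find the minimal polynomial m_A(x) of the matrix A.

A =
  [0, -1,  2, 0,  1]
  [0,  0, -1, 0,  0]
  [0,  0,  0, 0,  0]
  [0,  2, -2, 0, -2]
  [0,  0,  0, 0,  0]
x^3

The characteristic polynomial is χ_A(x) = x^5, so the eigenvalues are known. The minimal polynomial is
  m_A(x) = Π_λ (x − λ)^{k_λ}
where k_λ is the size of the *largest* Jordan block for λ (equivalently, the smallest k with (A − λI)^k v = 0 for every generalised eigenvector v of λ).

  λ = 0: largest Jordan block has size 3, contributing (x − 0)^3

So m_A(x) = x^3 = x^3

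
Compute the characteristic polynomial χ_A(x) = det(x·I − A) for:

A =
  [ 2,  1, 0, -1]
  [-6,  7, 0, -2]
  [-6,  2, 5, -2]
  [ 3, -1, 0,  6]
x^4 - 20*x^3 + 150*x^2 - 500*x + 625

Expanding det(x·I − A) (e.g. by cofactor expansion or by noting that A is similar to its Jordan form J, which has the same characteristic polynomial as A) gives
  χ_A(x) = x^4 - 20*x^3 + 150*x^2 - 500*x + 625
which factors as (x - 5)^4. The eigenvalues (with algebraic multiplicities) are λ = 5 with multiplicity 4.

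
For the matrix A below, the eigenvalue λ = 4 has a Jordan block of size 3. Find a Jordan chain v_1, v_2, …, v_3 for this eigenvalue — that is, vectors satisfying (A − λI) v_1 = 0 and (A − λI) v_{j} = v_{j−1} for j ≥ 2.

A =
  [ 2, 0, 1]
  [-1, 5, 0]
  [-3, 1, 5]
A Jordan chain for λ = 4 of length 3:
v_1 = (1, 1, 2)ᵀ
v_2 = (-2, -1, -3)ᵀ
v_3 = (1, 0, 0)ᵀ

Let N = A − (4)·I. We want v_3 with N^3 v_3 = 0 but N^2 v_3 ≠ 0; then v_{j-1} := N · v_j for j = 3, …, 2.

Pick v_3 = (1, 0, 0)ᵀ.
Then v_2 = N · v_3 = (-2, -1, -3)ᵀ.
Then v_1 = N · v_2 = (1, 1, 2)ᵀ.

Sanity check: (A − (4)·I) v_1 = (0, 0, 0)ᵀ = 0. ✓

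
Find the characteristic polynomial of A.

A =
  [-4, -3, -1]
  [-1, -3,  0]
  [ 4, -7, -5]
x^3 + 12*x^2 + 48*x + 64

Expanding det(x·I − A) (e.g. by cofactor expansion or by noting that A is similar to its Jordan form J, which has the same characteristic polynomial as A) gives
  χ_A(x) = x^3 + 12*x^2 + 48*x + 64
which factors as (x + 4)^3. The eigenvalues (with algebraic multiplicities) are λ = -4 with multiplicity 3.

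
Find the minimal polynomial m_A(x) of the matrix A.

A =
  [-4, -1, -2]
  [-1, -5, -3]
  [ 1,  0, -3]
x^3 + 12*x^2 + 48*x + 64

The characteristic polynomial is χ_A(x) = (x + 4)^3, so the eigenvalues are known. The minimal polynomial is
  m_A(x) = Π_λ (x − λ)^{k_λ}
where k_λ is the size of the *largest* Jordan block for λ (equivalently, the smallest k with (A − λI)^k v = 0 for every generalised eigenvector v of λ).

  λ = -4: largest Jordan block has size 3, contributing (x + 4)^3

So m_A(x) = (x + 4)^3 = x^3 + 12*x^2 + 48*x + 64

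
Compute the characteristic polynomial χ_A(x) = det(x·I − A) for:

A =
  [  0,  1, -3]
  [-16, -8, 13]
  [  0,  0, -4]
x^3 + 12*x^2 + 48*x + 64

Expanding det(x·I − A) (e.g. by cofactor expansion or by noting that A is similar to its Jordan form J, which has the same characteristic polynomial as A) gives
  χ_A(x) = x^3 + 12*x^2 + 48*x + 64
which factors as (x + 4)^3. The eigenvalues (with algebraic multiplicities) are λ = -4 with multiplicity 3.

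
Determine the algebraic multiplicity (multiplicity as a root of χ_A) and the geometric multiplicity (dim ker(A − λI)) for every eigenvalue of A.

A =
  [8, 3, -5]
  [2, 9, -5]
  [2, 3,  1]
λ = 6: alg = 3, geom = 2

Step 1 — factor the characteristic polynomial to read off the algebraic multiplicities:
  χ_A(x) = (x - 6)^3

Step 2 — compute geometric multiplicities via the rank-nullity identity g(λ) = n − rank(A − λI):
  rank(A − (6)·I) = 1, so dim ker(A − (6)·I) = n − 1 = 2

Summary:
  λ = 6: algebraic multiplicity = 3, geometric multiplicity = 2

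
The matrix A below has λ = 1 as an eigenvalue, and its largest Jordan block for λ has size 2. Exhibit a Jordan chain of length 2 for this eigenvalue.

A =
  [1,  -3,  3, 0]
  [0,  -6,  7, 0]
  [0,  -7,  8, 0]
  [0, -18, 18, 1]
A Jordan chain for λ = 1 of length 2:
v_1 = (-3, -7, -7, -18)ᵀ
v_2 = (0, 1, 0, 0)ᵀ

Let N = A − (1)·I. We want v_2 with N^2 v_2 = 0 but N^1 v_2 ≠ 0; then v_{j-1} := N · v_j for j = 2, …, 2.

Pick v_2 = (0, 1, 0, 0)ᵀ.
Then v_1 = N · v_2 = (-3, -7, -7, -18)ᵀ.

Sanity check: (A − (1)·I) v_1 = (0, 0, 0, 0)ᵀ = 0. ✓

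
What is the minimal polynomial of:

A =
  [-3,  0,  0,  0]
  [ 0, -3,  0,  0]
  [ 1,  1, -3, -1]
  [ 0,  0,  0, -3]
x^2 + 6*x + 9

The characteristic polynomial is χ_A(x) = (x + 3)^4, so the eigenvalues are known. The minimal polynomial is
  m_A(x) = Π_λ (x − λ)^{k_λ}
where k_λ is the size of the *largest* Jordan block for λ (equivalently, the smallest k with (A − λI)^k v = 0 for every generalised eigenvector v of λ).

  λ = -3: largest Jordan block has size 2, contributing (x + 3)^2

So m_A(x) = (x + 3)^2 = x^2 + 6*x + 9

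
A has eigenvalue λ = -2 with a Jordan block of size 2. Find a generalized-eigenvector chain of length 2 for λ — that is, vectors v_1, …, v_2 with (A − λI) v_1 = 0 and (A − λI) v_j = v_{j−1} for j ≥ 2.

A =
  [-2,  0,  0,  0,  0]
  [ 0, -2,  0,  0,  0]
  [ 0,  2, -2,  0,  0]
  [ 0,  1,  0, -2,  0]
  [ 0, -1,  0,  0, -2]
A Jordan chain for λ = -2 of length 2:
v_1 = (0, 0, 2, 1, -1)ᵀ
v_2 = (0, 1, 0, 0, 0)ᵀ

Let N = A − (-2)·I. We want v_2 with N^2 v_2 = 0 but N^1 v_2 ≠ 0; then v_{j-1} := N · v_j for j = 2, …, 2.

Pick v_2 = (0, 1, 0, 0, 0)ᵀ.
Then v_1 = N · v_2 = (0, 0, 2, 1, -1)ᵀ.

Sanity check: (A − (-2)·I) v_1 = (0, 0, 0, 0, 0)ᵀ = 0. ✓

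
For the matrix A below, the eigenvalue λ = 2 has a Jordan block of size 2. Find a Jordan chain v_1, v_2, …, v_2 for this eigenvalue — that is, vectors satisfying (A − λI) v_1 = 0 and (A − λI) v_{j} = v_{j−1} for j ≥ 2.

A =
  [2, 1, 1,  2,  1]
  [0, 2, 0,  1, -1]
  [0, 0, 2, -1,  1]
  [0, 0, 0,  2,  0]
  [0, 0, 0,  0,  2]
A Jordan chain for λ = 2 of length 2:
v_1 = (1, 0, 0, 0, 0)ᵀ
v_2 = (0, 1, 0, 0, 0)ᵀ

Let N = A − (2)·I. We want v_2 with N^2 v_2 = 0 but N^1 v_2 ≠ 0; then v_{j-1} := N · v_j for j = 2, …, 2.

Pick v_2 = (0, 1, 0, 0, 0)ᵀ.
Then v_1 = N · v_2 = (1, 0, 0, 0, 0)ᵀ.

Sanity check: (A − (2)·I) v_1 = (0, 0, 0, 0, 0)ᵀ = 0. ✓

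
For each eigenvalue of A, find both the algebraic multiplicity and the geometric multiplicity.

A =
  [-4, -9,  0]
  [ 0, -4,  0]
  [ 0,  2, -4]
λ = -4: alg = 3, geom = 2

Step 1 — factor the characteristic polynomial to read off the algebraic multiplicities:
  χ_A(x) = (x + 4)^3

Step 2 — compute geometric multiplicities via the rank-nullity identity g(λ) = n − rank(A − λI):
  rank(A − (-4)·I) = 1, so dim ker(A − (-4)·I) = n − 1 = 2

Summary:
  λ = -4: algebraic multiplicity = 3, geometric multiplicity = 2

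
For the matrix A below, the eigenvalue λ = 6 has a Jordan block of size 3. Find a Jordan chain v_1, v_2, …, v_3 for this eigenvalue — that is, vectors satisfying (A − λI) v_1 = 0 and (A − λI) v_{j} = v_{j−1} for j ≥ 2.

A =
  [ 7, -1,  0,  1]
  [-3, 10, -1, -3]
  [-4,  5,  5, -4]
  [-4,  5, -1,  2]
A Jordan chain for λ = 6 of length 3:
v_1 = (0, 1, 1, 1)ᵀ
v_2 = (1, -3, -4, -4)ᵀ
v_3 = (1, 0, 0, 0)ᵀ

Let N = A − (6)·I. We want v_3 with N^3 v_3 = 0 but N^2 v_3 ≠ 0; then v_{j-1} := N · v_j for j = 3, …, 2.

Pick v_3 = (1, 0, 0, 0)ᵀ.
Then v_2 = N · v_3 = (1, -3, -4, -4)ᵀ.
Then v_1 = N · v_2 = (0, 1, 1, 1)ᵀ.

Sanity check: (A − (6)·I) v_1 = (0, 0, 0, 0)ᵀ = 0. ✓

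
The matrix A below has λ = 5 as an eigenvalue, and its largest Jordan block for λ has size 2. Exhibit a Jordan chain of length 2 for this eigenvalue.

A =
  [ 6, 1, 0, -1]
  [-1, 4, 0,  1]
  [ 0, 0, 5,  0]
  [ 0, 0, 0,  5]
A Jordan chain for λ = 5 of length 2:
v_1 = (1, -1, 0, 0)ᵀ
v_2 = (1, 0, 0, 0)ᵀ

Let N = A − (5)·I. We want v_2 with N^2 v_2 = 0 but N^1 v_2 ≠ 0; then v_{j-1} := N · v_j for j = 2, …, 2.

Pick v_2 = (1, 0, 0, 0)ᵀ.
Then v_1 = N · v_2 = (1, -1, 0, 0)ᵀ.

Sanity check: (A − (5)·I) v_1 = (0, 0, 0, 0)ᵀ = 0. ✓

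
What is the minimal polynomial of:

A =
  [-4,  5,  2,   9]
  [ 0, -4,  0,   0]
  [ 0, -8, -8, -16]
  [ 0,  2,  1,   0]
x^3 + 12*x^2 + 48*x + 64

The characteristic polynomial is χ_A(x) = (x + 4)^4, so the eigenvalues are known. The minimal polynomial is
  m_A(x) = Π_λ (x − λ)^{k_λ}
where k_λ is the size of the *largest* Jordan block for λ (equivalently, the smallest k with (A − λI)^k v = 0 for every generalised eigenvector v of λ).

  λ = -4: largest Jordan block has size 3, contributing (x + 4)^3

So m_A(x) = (x + 4)^3 = x^3 + 12*x^2 + 48*x + 64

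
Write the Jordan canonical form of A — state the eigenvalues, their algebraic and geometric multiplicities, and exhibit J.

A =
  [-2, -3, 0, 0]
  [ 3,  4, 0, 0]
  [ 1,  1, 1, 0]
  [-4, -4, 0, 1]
J_2(1) ⊕ J_1(1) ⊕ J_1(1)

The characteristic polynomial is
  det(x·I − A) = x^4 - 4*x^3 + 6*x^2 - 4*x + 1 = (x - 1)^4

Eigenvalues and multiplicities (the geometric multiplicity of λ is n − rank(A − λI), which equals the number of Jordan blocks for λ):
  λ = 1: algebraic multiplicity = 4, geometric multiplicity = 3

Determining the block sizes for each eigenvalue:
  λ = 1: 3 blocks summing to 4 forces exactly one block of size 2 and the rest size 1 → block sizes [2, 1, 1]

Assembling the blocks gives a Jordan form
J =
  [1, 1, 0, 0]
  [0, 1, 0, 0]
  [0, 0, 1, 0]
  [0, 0, 0, 1]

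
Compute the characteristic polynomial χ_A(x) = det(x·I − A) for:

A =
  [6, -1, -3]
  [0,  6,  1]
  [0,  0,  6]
x^3 - 18*x^2 + 108*x - 216

Expanding det(x·I − A) (e.g. by cofactor expansion or by noting that A is similar to its Jordan form J, which has the same characteristic polynomial as A) gives
  χ_A(x) = x^3 - 18*x^2 + 108*x - 216
which factors as (x - 6)^3. The eigenvalues (with algebraic multiplicities) are λ = 6 with multiplicity 3.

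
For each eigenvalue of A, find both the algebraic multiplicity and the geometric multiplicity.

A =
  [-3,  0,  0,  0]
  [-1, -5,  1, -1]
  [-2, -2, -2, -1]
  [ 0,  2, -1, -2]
λ = -3: alg = 4, geom = 2

Step 1 — factor the characteristic polynomial to read off the algebraic multiplicities:
  χ_A(x) = (x + 3)^4

Step 2 — compute geometric multiplicities via the rank-nullity identity g(λ) = n − rank(A − λI):
  rank(A − (-3)·I) = 2, so dim ker(A − (-3)·I) = n − 2 = 2

Summary:
  λ = -3: algebraic multiplicity = 4, geometric multiplicity = 2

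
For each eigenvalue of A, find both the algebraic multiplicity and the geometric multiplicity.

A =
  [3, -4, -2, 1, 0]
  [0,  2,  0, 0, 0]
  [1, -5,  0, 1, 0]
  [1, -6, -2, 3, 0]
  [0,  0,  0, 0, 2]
λ = 2: alg = 5, geom = 3

Step 1 — factor the characteristic polynomial to read off the algebraic multiplicities:
  χ_A(x) = (x - 2)^5

Step 2 — compute geometric multiplicities via the rank-nullity identity g(λ) = n − rank(A − λI):
  rank(A − (2)·I) = 2, so dim ker(A − (2)·I) = n − 2 = 3

Summary:
  λ = 2: algebraic multiplicity = 5, geometric multiplicity = 3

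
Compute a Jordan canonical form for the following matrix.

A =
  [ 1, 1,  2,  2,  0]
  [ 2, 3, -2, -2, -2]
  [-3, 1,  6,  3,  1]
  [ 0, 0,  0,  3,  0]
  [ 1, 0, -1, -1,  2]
J_2(3) ⊕ J_2(3) ⊕ J_1(3)

The characteristic polynomial is
  det(x·I − A) = x^5 - 15*x^4 + 90*x^3 - 270*x^2 + 405*x - 243 = (x - 3)^5

Eigenvalues and multiplicities (the geometric multiplicity of λ is n − rank(A − λI), which equals the number of Jordan blocks for λ):
  λ = 3: algebraic multiplicity = 5, geometric multiplicity = 3

Determining the block sizes for each eigenvalue:
  λ = 3: with am = 5 and gm = 3, the partition is not yet determined (e.g. several partitions of 5 into 3 parts exist). Let N = A − (3)·I. Computing rank(N^1) = 2, rank(N^2) = 0; the number of blocks of size ≥ j is rank(N^{j−1}) − rank(N^j), giving [3, 2]. So we have 2 block(s) of size 2, 1 block(s) of size 1 → block sizes [2, 2, 1]

Assembling the blocks gives a Jordan form
J =
  [3, 1, 0, 0, 0]
  [0, 3, 0, 0, 0]
  [0, 0, 3, 1, 0]
  [0, 0, 0, 3, 0]
  [0, 0, 0, 0, 3]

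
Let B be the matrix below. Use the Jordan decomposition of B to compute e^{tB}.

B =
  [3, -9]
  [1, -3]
e^{tB} =
  [3*t + 1, -9*t]
  [t, 1 - 3*t]

Strategy: write B = P · J · P⁻¹ where J is a Jordan canonical form, so e^{tB} = P · e^{tJ} · P⁻¹, and e^{tJ} can be computed block-by-block.

B has Jordan form
J =
  [0, 1]
  [0, 0]
(up to reordering of blocks).

Per-block formulas:
  For a 2×2 Jordan block J_2(0): exp(t · J_2(0)) = e^(0t)·(I + t·N), where N is the 2×2 nilpotent shift.

After assembling e^{tJ} and conjugating by P, we get:

e^{tB} =
  [3*t + 1, -9*t]
  [t, 1 - 3*t]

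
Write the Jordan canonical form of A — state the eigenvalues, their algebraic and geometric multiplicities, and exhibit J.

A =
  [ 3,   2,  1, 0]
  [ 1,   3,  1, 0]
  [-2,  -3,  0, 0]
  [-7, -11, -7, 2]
J_3(2) ⊕ J_1(2)

The characteristic polynomial is
  det(x·I − A) = x^4 - 8*x^3 + 24*x^2 - 32*x + 16 = (x - 2)^4

Eigenvalues and multiplicities (the geometric multiplicity of λ is n − rank(A − λI), which equals the number of Jordan blocks for λ):
  λ = 2: algebraic multiplicity = 4, geometric multiplicity = 2

Determining the block sizes for each eigenvalue:
  λ = 2: with am = 4 and gm = 2, the partition is not yet determined (e.g. several partitions of 4 into 2 parts exist). Let N = A − (2)·I. Computing rank(N^1) = 2, rank(N^2) = 1, rank(N^3) = 0; the number of blocks of size ≥ j is rank(N^{j−1}) − rank(N^j), giving [2, 1, 1]. So we have 1 block(s) of size 3, 1 block(s) of size 1 → block sizes [3, 1]

Assembling the blocks gives a Jordan form
J =
  [2, 1, 0, 0]
  [0, 2, 1, 0]
  [0, 0, 2, 0]
  [0, 0, 0, 2]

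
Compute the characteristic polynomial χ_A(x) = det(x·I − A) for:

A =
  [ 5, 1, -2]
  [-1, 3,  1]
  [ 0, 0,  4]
x^3 - 12*x^2 + 48*x - 64

Expanding det(x·I − A) (e.g. by cofactor expansion or by noting that A is similar to its Jordan form J, which has the same characteristic polynomial as A) gives
  χ_A(x) = x^3 - 12*x^2 + 48*x - 64
which factors as (x - 4)^3. The eigenvalues (with algebraic multiplicities) are λ = 4 with multiplicity 3.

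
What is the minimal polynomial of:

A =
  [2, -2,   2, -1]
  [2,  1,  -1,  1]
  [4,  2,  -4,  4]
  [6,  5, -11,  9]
x^3 - 6*x^2 + 12*x - 8

The characteristic polynomial is χ_A(x) = (x - 2)^4, so the eigenvalues are known. The minimal polynomial is
  m_A(x) = Π_λ (x − λ)^{k_λ}
where k_λ is the size of the *largest* Jordan block for λ (equivalently, the smallest k with (A − λI)^k v = 0 for every generalised eigenvector v of λ).

  λ = 2: largest Jordan block has size 3, contributing (x − 2)^3

So m_A(x) = (x - 2)^3 = x^3 - 6*x^2 + 12*x - 8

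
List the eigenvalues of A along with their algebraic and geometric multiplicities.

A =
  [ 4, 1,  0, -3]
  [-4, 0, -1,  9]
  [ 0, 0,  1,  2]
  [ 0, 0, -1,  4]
λ = 2: alg = 3, geom = 1; λ = 3: alg = 1, geom = 1

Step 1 — factor the characteristic polynomial to read off the algebraic multiplicities:
  χ_A(x) = (x - 3)*(x - 2)^3

Step 2 — compute geometric multiplicities via the rank-nullity identity g(λ) = n − rank(A − λI):
  rank(A − (2)·I) = 3, so dim ker(A − (2)·I) = n − 3 = 1
  rank(A − (3)·I) = 3, so dim ker(A − (3)·I) = n − 3 = 1

Summary:
  λ = 2: algebraic multiplicity = 3, geometric multiplicity = 1
  λ = 3: algebraic multiplicity = 1, geometric multiplicity = 1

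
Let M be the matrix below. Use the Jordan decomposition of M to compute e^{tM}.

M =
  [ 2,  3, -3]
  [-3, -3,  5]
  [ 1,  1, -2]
e^{tM} =
  [-3*t^2*exp(-t)/2 + 3*t*exp(-t) + exp(-t), 3*t*exp(-t), 9*t^2*exp(-t)/2 - 3*t*exp(-t)]
  [t^2*exp(-t) - 3*t*exp(-t), -2*t*exp(-t) + exp(-t), -3*t^2*exp(-t) + 5*t*exp(-t)]
  [-t^2*exp(-t)/2 + t*exp(-t), t*exp(-t), 3*t^2*exp(-t)/2 - t*exp(-t) + exp(-t)]

Strategy: write M = P · J · P⁻¹ where J is a Jordan canonical form, so e^{tM} = P · e^{tJ} · P⁻¹, and e^{tJ} can be computed block-by-block.

M has Jordan form
J =
  [-1,  1,  0]
  [ 0, -1,  1]
  [ 0,  0, -1]
(up to reordering of blocks).

Per-block formulas:
  For a 3×3 Jordan block J_3(-1): exp(t · J_3(-1)) = e^(-1t)·(I + t·N + (t^2/2)·N^2), where N is the 3×3 nilpotent shift.

After assembling e^{tJ} and conjugating by P, we get:

e^{tM} =
  [-3*t^2*exp(-t)/2 + 3*t*exp(-t) + exp(-t), 3*t*exp(-t), 9*t^2*exp(-t)/2 - 3*t*exp(-t)]
  [t^2*exp(-t) - 3*t*exp(-t), -2*t*exp(-t) + exp(-t), -3*t^2*exp(-t) + 5*t*exp(-t)]
  [-t^2*exp(-t)/2 + t*exp(-t), t*exp(-t), 3*t^2*exp(-t)/2 - t*exp(-t) + exp(-t)]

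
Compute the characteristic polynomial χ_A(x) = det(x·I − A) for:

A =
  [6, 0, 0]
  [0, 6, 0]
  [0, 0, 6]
x^3 - 18*x^2 + 108*x - 216

Expanding det(x·I − A) (e.g. by cofactor expansion or by noting that A is similar to its Jordan form J, which has the same characteristic polynomial as A) gives
  χ_A(x) = x^3 - 18*x^2 + 108*x - 216
which factors as (x - 6)^3. The eigenvalues (with algebraic multiplicities) are λ = 6 with multiplicity 3.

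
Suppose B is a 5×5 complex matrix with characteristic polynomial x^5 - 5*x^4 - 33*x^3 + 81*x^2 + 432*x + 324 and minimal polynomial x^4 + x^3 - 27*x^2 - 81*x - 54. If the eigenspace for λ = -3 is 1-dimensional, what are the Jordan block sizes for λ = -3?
Block sizes for λ = -3: [2]

Step 1 — from the characteristic polynomial, algebraic multiplicity of λ = -3 is 2. From dim ker(B − (-3)·I) = 1, there are exactly 1 Jordan blocks for λ = -3.
Step 2 — from the minimal polynomial, the factor (x + 3)^2 tells us the largest block for λ = -3 has size 2.
Step 3 — with total size 2, 1 blocks, and largest block 2, the block sizes (in nonincreasing order) are [2].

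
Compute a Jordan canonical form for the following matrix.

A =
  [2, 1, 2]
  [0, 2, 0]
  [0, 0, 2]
J_2(2) ⊕ J_1(2)

The characteristic polynomial is
  det(x·I − A) = x^3 - 6*x^2 + 12*x - 8 = (x - 2)^3

Eigenvalues and multiplicities (the geometric multiplicity of λ is n − rank(A − λI), which equals the number of Jordan blocks for λ):
  λ = 2: algebraic multiplicity = 3, geometric multiplicity = 2

Determining the block sizes for each eigenvalue:
  λ = 2: 2 blocks summing to 3 forces exactly one block of size 2 and the rest size 1 → block sizes [2, 1]

Assembling the blocks gives a Jordan form
J =
  [2, 1, 0]
  [0, 2, 0]
  [0, 0, 2]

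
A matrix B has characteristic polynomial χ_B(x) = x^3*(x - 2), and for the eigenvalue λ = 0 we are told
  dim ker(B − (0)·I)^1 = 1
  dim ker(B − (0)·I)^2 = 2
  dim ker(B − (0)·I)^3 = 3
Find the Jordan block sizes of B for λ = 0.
Block sizes for λ = 0: [3]

From the dimensions of kernels of powers, the number of Jordan blocks of size at least j is d_j − d_{j−1} where d_j = dim ker(N^j) (with d_0 = 0). Computing the differences gives [1, 1, 1].
The number of blocks of size exactly k is (#blocks of size ≥ k) − (#blocks of size ≥ k + 1), so the partition is: 1 block(s) of size 3.
In nonincreasing order the block sizes are [3].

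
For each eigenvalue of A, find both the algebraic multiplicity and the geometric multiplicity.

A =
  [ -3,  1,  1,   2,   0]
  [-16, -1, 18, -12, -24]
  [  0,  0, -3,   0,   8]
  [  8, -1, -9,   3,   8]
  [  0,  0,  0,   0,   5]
λ = -3: alg = 3, geom = 2; λ = 5: alg = 2, geom = 2

Step 1 — factor the characteristic polynomial to read off the algebraic multiplicities:
  χ_A(x) = (x - 5)^2*(x + 3)^3

Step 2 — compute geometric multiplicities via the rank-nullity identity g(λ) = n − rank(A − λI):
  rank(A − (-3)·I) = 3, so dim ker(A − (-3)·I) = n − 3 = 2
  rank(A − (5)·I) = 3, so dim ker(A − (5)·I) = n − 3 = 2

Summary:
  λ = -3: algebraic multiplicity = 3, geometric multiplicity = 2
  λ = 5: algebraic multiplicity = 2, geometric multiplicity = 2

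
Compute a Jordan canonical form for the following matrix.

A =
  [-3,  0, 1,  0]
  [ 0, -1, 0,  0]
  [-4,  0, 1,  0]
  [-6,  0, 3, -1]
J_2(-1) ⊕ J_1(-1) ⊕ J_1(-1)

The characteristic polynomial is
  det(x·I − A) = x^4 + 4*x^3 + 6*x^2 + 4*x + 1 = (x + 1)^4

Eigenvalues and multiplicities (the geometric multiplicity of λ is n − rank(A − λI), which equals the number of Jordan blocks for λ):
  λ = -1: algebraic multiplicity = 4, geometric multiplicity = 3

Determining the block sizes for each eigenvalue:
  λ = -1: 3 blocks summing to 4 forces exactly one block of size 2 and the rest size 1 → block sizes [2, 1, 1]

Assembling the blocks gives a Jordan form
J =
  [-1,  1,  0,  0]
  [ 0, -1,  0,  0]
  [ 0,  0, -1,  0]
  [ 0,  0,  0, -1]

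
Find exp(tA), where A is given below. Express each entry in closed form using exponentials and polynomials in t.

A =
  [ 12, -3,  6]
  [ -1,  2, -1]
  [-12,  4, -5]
e^{tA} =
  [6*t^2*exp(3*t) + 9*t*exp(3*t) + exp(3*t), -3*t*exp(3*t), 9*t^2*exp(3*t)/2 + 6*t*exp(3*t)]
  [2*t^2*exp(3*t) - t*exp(3*t), -t*exp(3*t) + exp(3*t), 3*t^2*exp(3*t)/2 - t*exp(3*t)]
  [-8*t^2*exp(3*t) - 12*t*exp(3*t), 4*t*exp(3*t), -6*t^2*exp(3*t) - 8*t*exp(3*t) + exp(3*t)]

Strategy: write A = P · J · P⁻¹ where J is a Jordan canonical form, so e^{tA} = P · e^{tJ} · P⁻¹, and e^{tJ} can be computed block-by-block.

A has Jordan form
J =
  [3, 1, 0]
  [0, 3, 1]
  [0, 0, 3]
(up to reordering of blocks).

Per-block formulas:
  For a 3×3 Jordan block J_3(3): exp(t · J_3(3)) = e^(3t)·(I + t·N + (t^2/2)·N^2), where N is the 3×3 nilpotent shift.

After assembling e^{tJ} and conjugating by P, we get:

e^{tA} =
  [6*t^2*exp(3*t) + 9*t*exp(3*t) + exp(3*t), -3*t*exp(3*t), 9*t^2*exp(3*t)/2 + 6*t*exp(3*t)]
  [2*t^2*exp(3*t) - t*exp(3*t), -t*exp(3*t) + exp(3*t), 3*t^2*exp(3*t)/2 - t*exp(3*t)]
  [-8*t^2*exp(3*t) - 12*t*exp(3*t), 4*t*exp(3*t), -6*t^2*exp(3*t) - 8*t*exp(3*t) + exp(3*t)]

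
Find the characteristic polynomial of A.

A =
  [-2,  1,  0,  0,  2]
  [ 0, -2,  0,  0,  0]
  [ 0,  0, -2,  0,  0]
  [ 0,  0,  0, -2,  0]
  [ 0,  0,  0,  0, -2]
x^5 + 10*x^4 + 40*x^3 + 80*x^2 + 80*x + 32

Expanding det(x·I − A) (e.g. by cofactor expansion or by noting that A is similar to its Jordan form J, which has the same characteristic polynomial as A) gives
  χ_A(x) = x^5 + 10*x^4 + 40*x^3 + 80*x^2 + 80*x + 32
which factors as (x + 2)^5. The eigenvalues (with algebraic multiplicities) are λ = -2 with multiplicity 5.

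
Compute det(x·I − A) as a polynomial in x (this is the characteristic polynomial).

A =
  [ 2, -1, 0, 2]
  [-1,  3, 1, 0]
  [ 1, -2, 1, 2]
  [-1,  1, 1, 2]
x^4 - 8*x^3 + 24*x^2 - 32*x + 16

Expanding det(x·I − A) (e.g. by cofactor expansion or by noting that A is similar to its Jordan form J, which has the same characteristic polynomial as A) gives
  χ_A(x) = x^4 - 8*x^3 + 24*x^2 - 32*x + 16
which factors as (x - 2)^4. The eigenvalues (with algebraic multiplicities) are λ = 2 with multiplicity 4.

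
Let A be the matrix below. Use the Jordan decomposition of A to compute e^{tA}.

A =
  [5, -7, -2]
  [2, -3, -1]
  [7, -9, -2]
e^{tA} =
  [-3*t^2/2 + 5*t + 1, 2*t^2 - 7*t, t^2/2 - 2*t]
  [-3*t^2/2 + 2*t, 2*t^2 - 3*t + 1, t^2/2 - t]
  [3*t^2/2 + 7*t, -2*t^2 - 9*t, -t^2/2 - 2*t + 1]

Strategy: write A = P · J · P⁻¹ where J is a Jordan canonical form, so e^{tA} = P · e^{tJ} · P⁻¹, and e^{tJ} can be computed block-by-block.

A has Jordan form
J =
  [0, 1, 0]
  [0, 0, 1]
  [0, 0, 0]
(up to reordering of blocks).

Per-block formulas:
  For a 3×3 Jordan block J_3(0): exp(t · J_3(0)) = e^(0t)·(I + t·N + (t^2/2)·N^2), where N is the 3×3 nilpotent shift.

After assembling e^{tJ} and conjugating by P, we get:

e^{tA} =
  [-3*t^2/2 + 5*t + 1, 2*t^2 - 7*t, t^2/2 - 2*t]
  [-3*t^2/2 + 2*t, 2*t^2 - 3*t + 1, t^2/2 - t]
  [3*t^2/2 + 7*t, -2*t^2 - 9*t, -t^2/2 - 2*t + 1]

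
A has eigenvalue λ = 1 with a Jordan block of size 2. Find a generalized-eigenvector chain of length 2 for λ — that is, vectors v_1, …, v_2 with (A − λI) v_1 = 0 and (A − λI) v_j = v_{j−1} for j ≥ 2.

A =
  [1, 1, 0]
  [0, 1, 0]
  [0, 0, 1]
A Jordan chain for λ = 1 of length 2:
v_1 = (1, 0, 0)ᵀ
v_2 = (0, 1, 0)ᵀ

Let N = A − (1)·I. We want v_2 with N^2 v_2 = 0 but N^1 v_2 ≠ 0; then v_{j-1} := N · v_j for j = 2, …, 2.

Pick v_2 = (0, 1, 0)ᵀ.
Then v_1 = N · v_2 = (1, 0, 0)ᵀ.

Sanity check: (A − (1)·I) v_1 = (0, 0, 0)ᵀ = 0. ✓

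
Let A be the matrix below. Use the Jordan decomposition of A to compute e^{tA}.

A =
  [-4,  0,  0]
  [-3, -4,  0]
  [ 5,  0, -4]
e^{tA} =
  [exp(-4*t), 0, 0]
  [-3*t*exp(-4*t), exp(-4*t), 0]
  [5*t*exp(-4*t), 0, exp(-4*t)]

Strategy: write A = P · J · P⁻¹ where J is a Jordan canonical form, so e^{tA} = P · e^{tJ} · P⁻¹, and e^{tJ} can be computed block-by-block.

A has Jordan form
J =
  [-4,  1,  0]
  [ 0, -4,  0]
  [ 0,  0, -4]
(up to reordering of blocks).

Per-block formulas:
  For a 2×2 Jordan block J_2(-4): exp(t · J_2(-4)) = e^(-4t)·(I + t·N), where N is the 2×2 nilpotent shift.
  For a 1×1 block at λ = -4: exp(t · [-4]) = [e^(-4t)].

After assembling e^{tJ} and conjugating by P, we get:

e^{tA} =
  [exp(-4*t), 0, 0]
  [-3*t*exp(-4*t), exp(-4*t), 0]
  [5*t*exp(-4*t), 0, exp(-4*t)]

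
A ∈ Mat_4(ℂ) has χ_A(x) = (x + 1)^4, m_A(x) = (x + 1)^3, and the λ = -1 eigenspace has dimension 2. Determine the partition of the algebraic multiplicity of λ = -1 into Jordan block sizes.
Block sizes for λ = -1: [3, 1]

Step 1 — from the characteristic polynomial, algebraic multiplicity of λ = -1 is 4. From dim ker(A − (-1)·I) = 2, there are exactly 2 Jordan blocks for λ = -1.
Step 2 — from the minimal polynomial, the factor (x + 1)^3 tells us the largest block for λ = -1 has size 3.
Step 3 — with total size 4, 2 blocks, and largest block 3, the block sizes (in nonincreasing order) are [3, 1].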